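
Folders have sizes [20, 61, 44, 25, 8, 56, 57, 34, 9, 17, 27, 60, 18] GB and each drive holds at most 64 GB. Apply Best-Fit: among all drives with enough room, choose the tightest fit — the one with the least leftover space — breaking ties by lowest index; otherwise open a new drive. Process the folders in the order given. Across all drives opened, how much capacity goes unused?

Put 20 GB in drive 1; 44 GB remain.
Put 61 GB in drive 2; 3 GB remain.
Put 44 GB in drive 1; 0 GB remain.
Put 25 GB in drive 3; 39 GB remain.
Put 8 GB in drive 3; 31 GB remain.
Put 56 GB in drive 4; 8 GB remain.
Put 57 GB in drive 5; 7 GB remain.
Put 34 GB in drive 6; 30 GB remain.
Put 9 GB in drive 6; 21 GB remain.
Put 17 GB in drive 6; 4 GB remain.
Put 27 GB in drive 3; 4 GB remain.
Put 60 GB in drive 7; 4 GB remain.
Put 18 GB in drive 8; 46 GB remain.
8 drives × 64 GB = 512 GB; used 436 GB; unused 76 GB.

76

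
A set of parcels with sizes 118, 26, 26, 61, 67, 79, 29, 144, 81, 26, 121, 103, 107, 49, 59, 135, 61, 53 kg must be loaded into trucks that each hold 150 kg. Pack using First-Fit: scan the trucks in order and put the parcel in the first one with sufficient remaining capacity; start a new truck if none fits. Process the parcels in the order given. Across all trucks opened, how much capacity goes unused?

Put 118 kg in truck 1; 32 kg remain.
Put 26 kg in truck 1; 6 kg remain.
Put 26 kg in truck 2; 124 kg remain.
Put 61 kg in truck 2; 63 kg remain.
Put 67 kg in truck 3; 83 kg remain.
Put 79 kg in truck 3; 4 kg remain.
Put 29 kg in truck 2; 34 kg remain.
Put 144 kg in truck 4; 6 kg remain.
Put 81 kg in truck 5; 69 kg remain.
Put 26 kg in truck 2; 8 kg remain.
Put 121 kg in truck 6; 29 kg remain.
Put 103 kg in truck 7; 47 kg remain.
Put 107 kg in truck 8; 43 kg remain.
Put 49 kg in truck 5; 20 kg remain.
Put 59 kg in truck 9; 91 kg remain.
Put 135 kg in truck 10; 15 kg remain.
Put 61 kg in truck 9; 30 kg remain.
Put 53 kg in truck 11; 97 kg remain.
11 trucks × 150 kg = 1650 kg; used 1345 kg; unused 305 kg.

305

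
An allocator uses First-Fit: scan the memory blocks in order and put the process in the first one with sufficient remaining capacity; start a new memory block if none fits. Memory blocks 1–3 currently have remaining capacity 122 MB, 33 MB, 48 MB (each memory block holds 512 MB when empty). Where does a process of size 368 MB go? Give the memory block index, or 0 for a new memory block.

No memory block has ≥ 368 MB free, so a new memory block is opened.

0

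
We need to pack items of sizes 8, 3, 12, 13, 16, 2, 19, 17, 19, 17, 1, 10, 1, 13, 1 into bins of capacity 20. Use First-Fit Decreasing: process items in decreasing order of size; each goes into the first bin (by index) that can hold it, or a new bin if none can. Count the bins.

9

Sorted descending: 19, 19, 17, 17, 16, 13, 13, 12, 10, 8, 3, 2, 1, 1, 1.
bin 1: place 19, 1 left
bin 2: place 19, 1 left
bin 3: place 17, 3 left
bin 4: place 17, 3 left
bin 5: place 16, 4 left
bin 6: place 13, 7 left
bin 7: place 13, 7 left
bin 8: place 12, 8 left
bin 9: place 10, 10 left
bin 8: place 8, 0 left
bin 3: place 3, 0 left
bin 4: place 2, 1 left
bin 1: place 1, 0 left
bin 2: place 1, 0 left
bin 4: place 1, 0 left
Final bins: [19,1] [19,1] [17,3] [17,2,1] [16] [13] [13] [12,8] [10].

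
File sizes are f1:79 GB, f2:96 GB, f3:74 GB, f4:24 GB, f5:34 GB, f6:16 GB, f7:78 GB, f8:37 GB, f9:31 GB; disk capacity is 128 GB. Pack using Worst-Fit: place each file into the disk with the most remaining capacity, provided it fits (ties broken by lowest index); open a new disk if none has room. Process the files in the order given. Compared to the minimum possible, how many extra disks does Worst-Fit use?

Worst-Fit: [79,34] [96,16] [74,24] [78,37] [31] → 5 disks.
Total size 469 GB; any packing needs at least ⌈469/128⌉ = 4 disks.
An optimal packing achieves that bound: [96,31] [79,37] [78,34,16] [74,24] → 4 disks.
Excess: 5 − 4 = 1.

1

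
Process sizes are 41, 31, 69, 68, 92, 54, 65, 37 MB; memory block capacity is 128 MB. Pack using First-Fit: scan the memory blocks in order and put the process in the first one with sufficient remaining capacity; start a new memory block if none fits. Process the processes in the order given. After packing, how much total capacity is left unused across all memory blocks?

183

memory block 1: place 41 MB, 87 MB left
memory block 1: place 31 MB, 56 MB left
memory block 2: place 69 MB, 59 MB left
memory block 3: place 68 MB, 60 MB left
memory block 4: place 92 MB, 36 MB left
memory block 1: place 54 MB, 2 MB left
memory block 5: place 65 MB, 63 MB left
memory block 2: place 37 MB, 22 MB left
5 memory blocks × 128 MB = 640 MB; used 457 MB; unused 183 MB.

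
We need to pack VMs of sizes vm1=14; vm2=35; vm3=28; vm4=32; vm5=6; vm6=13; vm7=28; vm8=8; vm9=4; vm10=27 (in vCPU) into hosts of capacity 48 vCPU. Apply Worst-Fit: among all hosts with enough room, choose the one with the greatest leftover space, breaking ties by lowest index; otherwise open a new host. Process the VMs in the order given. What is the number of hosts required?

host 1: place vm1 (14 vCPU), 34 vCPU left
host 2: place vm2 (35 vCPU), 13 vCPU left
host 1: place vm3 (28 vCPU), 6 vCPU left
host 3: place vm4 (32 vCPU), 16 vCPU left
host 3: place vm5 (6 vCPU), 10 vCPU left
host 2: place vm6 (13 vCPU), 0 vCPU left
host 4: place vm7 (28 vCPU), 20 vCPU left
host 4: place vm8 (8 vCPU), 12 vCPU left
host 4: place vm9 (4 vCPU), 8 vCPU left
host 5: place vm10 (27 vCPU), 21 vCPU left

5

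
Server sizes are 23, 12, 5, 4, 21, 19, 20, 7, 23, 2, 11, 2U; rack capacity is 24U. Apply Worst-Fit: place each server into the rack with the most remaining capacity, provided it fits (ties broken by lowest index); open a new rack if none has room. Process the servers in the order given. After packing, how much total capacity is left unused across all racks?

rack 1: place 23U, 1U left
rack 2: place 12U, 12U left
rack 2: place 5U, 7U left
rack 2: place 4U, 3U left
rack 3: place 21U, 3U left
rack 4: place 19U, 5U left
rack 5: place 20U, 4U left
rack 6: place 7U, 17U left
rack 7: place 23U, 1U left
rack 6: place 2U, 15U left
rack 6: place 11U, 4U left
rack 4: place 2U, 3U left
7 racks × 24U = 168U; used 149U; unused 19U.

19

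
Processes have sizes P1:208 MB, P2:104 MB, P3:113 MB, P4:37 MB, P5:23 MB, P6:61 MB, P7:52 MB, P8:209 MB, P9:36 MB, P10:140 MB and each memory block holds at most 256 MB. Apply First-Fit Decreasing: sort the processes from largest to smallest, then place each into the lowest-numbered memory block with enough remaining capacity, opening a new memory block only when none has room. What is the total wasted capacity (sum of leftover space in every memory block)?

Sorted descending: 209, 208, 140, 113, 104, 61, 52, 37, 36, 23.
memory block 1: place 209 MB, 47 MB left
memory block 2: place 208 MB, 48 MB left
memory block 3: place 140 MB, 116 MB left
memory block 3: place 113 MB, 3 MB left
memory block 4: place 104 MB, 152 MB left
memory block 4: place 61 MB, 91 MB left
memory block 4: place 52 MB, 39 MB left
memory block 1: place 37 MB, 10 MB left
memory block 2: place 36 MB, 12 MB left
memory block 4: place 23 MB, 16 MB left
4 memory blocks × 256 MB = 1024 MB; used 983 MB; unused 41 MB.

41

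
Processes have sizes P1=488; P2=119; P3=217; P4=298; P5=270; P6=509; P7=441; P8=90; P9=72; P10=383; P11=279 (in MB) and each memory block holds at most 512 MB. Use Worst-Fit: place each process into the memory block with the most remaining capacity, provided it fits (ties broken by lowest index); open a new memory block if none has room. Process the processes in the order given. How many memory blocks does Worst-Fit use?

8

P1 (488 MB) → memory block 1 (remaining 24 MB)
P2 (119 MB) → memory block 2 (remaining 393 MB)
P3 (217 MB) → memory block 2 (remaining 176 MB)
P4 (298 MB) → memory block 3 (remaining 214 MB)
P5 (270 MB) → memory block 4 (remaining 242 MB)
P6 (509 MB) → memory block 5 (remaining 3 MB)
P7 (441 MB) → memory block 6 (remaining 71 MB)
P8 (90 MB) → memory block 4 (remaining 152 MB)
P9 (72 MB) → memory block 3 (remaining 142 MB)
P10 (383 MB) → memory block 7 (remaining 129 MB)
P11 (279 MB) → memory block 8 (remaining 233 MB)
Final memory blocks: [488] [119,217] [298,72] [270,90] [509] [441] [383] [279].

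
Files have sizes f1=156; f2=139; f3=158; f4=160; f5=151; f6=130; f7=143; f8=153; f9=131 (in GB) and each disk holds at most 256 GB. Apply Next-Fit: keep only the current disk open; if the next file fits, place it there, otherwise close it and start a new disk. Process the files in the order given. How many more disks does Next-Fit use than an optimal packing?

Next-Fit: [156] [139] [158] [160] [151] [130] [143] [153] [131] → 9 disks.
9 files exceed 128 GB (half the capacity), and no two of those can share a disk, so at least 9 disks are needed.
So 9 is already optimal.

0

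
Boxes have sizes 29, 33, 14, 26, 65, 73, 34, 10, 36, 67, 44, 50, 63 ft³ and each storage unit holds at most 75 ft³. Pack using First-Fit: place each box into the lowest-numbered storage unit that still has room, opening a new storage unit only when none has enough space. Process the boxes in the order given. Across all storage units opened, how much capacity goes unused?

131

storage unit 1: place 29 ft³, 46 ft³ left
storage unit 1: place 33 ft³, 13 ft³ left
storage unit 2: place 14 ft³, 61 ft³ left
storage unit 2: place 26 ft³, 35 ft³ left
storage unit 3: place 65 ft³, 10 ft³ left
storage unit 4: place 73 ft³, 2 ft³ left
storage unit 2: place 34 ft³, 1 ft³ left
storage unit 1: place 10 ft³, 3 ft³ left
storage unit 5: place 36 ft³, 39 ft³ left
storage unit 6: place 67 ft³, 8 ft³ left
storage unit 7: place 44 ft³, 31 ft³ left
storage unit 8: place 50 ft³, 25 ft³ left
storage unit 9: place 63 ft³, 12 ft³ left
9 storage units × 75 ft³ = 675 ft³; used 544 ft³; unused 131 ft³.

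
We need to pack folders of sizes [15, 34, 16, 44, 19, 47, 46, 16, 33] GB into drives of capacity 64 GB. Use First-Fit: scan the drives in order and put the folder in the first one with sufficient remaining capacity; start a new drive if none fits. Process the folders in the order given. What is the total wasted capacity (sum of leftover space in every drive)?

Put 15 GB in drive 1; 49 GB remain.
Put 34 GB in drive 1; 15 GB remain.
Put 16 GB in drive 2; 48 GB remain.
Put 44 GB in drive 2; 4 GB remain.
Put 19 GB in drive 3; 45 GB remain.
Put 47 GB in drive 4; 17 GB remain.
Put 46 GB in drive 5; 18 GB remain.
Put 16 GB in drive 3; 29 GB remain.
Put 33 GB in drive 6; 31 GB remain.
6 drives × 64 GB = 384 GB; used 270 GB; unused 114 GB.

114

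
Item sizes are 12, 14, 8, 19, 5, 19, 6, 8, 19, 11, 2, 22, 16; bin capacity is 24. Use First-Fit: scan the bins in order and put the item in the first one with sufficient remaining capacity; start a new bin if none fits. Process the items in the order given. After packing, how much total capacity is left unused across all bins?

55

bin 1: place 12, 12 left
bin 2: place 14, 10 left
bin 1: place 8, 4 left
bin 3: place 19, 5 left
bin 2: place 5, 5 left
bin 4: place 19, 5 left
bin 5: place 6, 18 left
bin 5: place 8, 10 left
bin 6: place 19, 5 left
bin 7: place 11, 13 left
bin 1: place 2, 2 left
bin 8: place 22, 2 left
bin 9: place 16, 8 left
9 bins × 24 = 216; used 161; unused 55.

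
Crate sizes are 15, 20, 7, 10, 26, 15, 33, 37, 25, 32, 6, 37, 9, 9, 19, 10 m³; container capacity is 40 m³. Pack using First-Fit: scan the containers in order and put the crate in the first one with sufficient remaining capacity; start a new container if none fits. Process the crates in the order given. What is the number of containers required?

15 m³ → container 1 (remaining 25 m³)
20 m³ → container 1 (remaining 5 m³)
7 m³ → container 2 (remaining 33 m³)
10 m³ → container 2 (remaining 23 m³)
26 m³ → container 3 (remaining 14 m³)
15 m³ → container 2 (remaining 8 m³)
33 m³ → container 4 (remaining 7 m³)
37 m³ → container 5 (remaining 3 m³)
25 m³ → container 6 (remaining 15 m³)
32 m³ → container 7 (remaining 8 m³)
6 m³ → container 2 (remaining 2 m³)
37 m³ → container 8 (remaining 3 m³)
9 m³ → container 3 (remaining 5 m³)
9 m³ → container 6 (remaining 6 m³)
19 m³ → container 9 (remaining 21 m³)
10 m³ → container 9 (remaining 11 m³)
Final containers: [15,20] [7,10,15,6] [26,9] [33] [37] [25,9] [32] [37] [19,10].

9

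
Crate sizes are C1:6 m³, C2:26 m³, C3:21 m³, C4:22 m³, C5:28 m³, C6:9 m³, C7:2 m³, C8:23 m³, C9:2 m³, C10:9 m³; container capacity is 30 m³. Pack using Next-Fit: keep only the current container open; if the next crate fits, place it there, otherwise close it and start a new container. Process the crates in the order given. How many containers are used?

C1 (6 m³) → container 1 (remaining 24 m³)
C2 (26 m³) → container 2 (remaining 4 m³)
C3 (21 m³) → container 3 (remaining 9 m³)
C4 (22 m³) → container 4 (remaining 8 m³)
C5 (28 m³) → container 5 (remaining 2 m³)
C6 (9 m³) → container 6 (remaining 21 m³)
C7 (2 m³) → container 6 (remaining 19 m³)
C8 (23 m³) → container 7 (remaining 7 m³)
C9 (2 m³) → container 7 (remaining 5 m³)
C10 (9 m³) → container 8 (remaining 21 m³)
Final containers: [6] [26] [21] [22] [28] [9,2] [23,2] [9].

8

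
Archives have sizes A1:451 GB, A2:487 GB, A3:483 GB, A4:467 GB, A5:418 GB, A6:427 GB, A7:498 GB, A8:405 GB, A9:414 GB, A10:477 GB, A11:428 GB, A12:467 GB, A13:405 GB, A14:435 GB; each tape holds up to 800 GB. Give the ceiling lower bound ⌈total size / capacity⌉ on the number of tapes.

8

Total size = 451 + 487 + 483 + 467 + 418 + 427 + 498 + 405 + 414 + 477 + 428 + 467 + 405 + 435 = 6262 GB.
⌈6262 / 800⌉ = 8.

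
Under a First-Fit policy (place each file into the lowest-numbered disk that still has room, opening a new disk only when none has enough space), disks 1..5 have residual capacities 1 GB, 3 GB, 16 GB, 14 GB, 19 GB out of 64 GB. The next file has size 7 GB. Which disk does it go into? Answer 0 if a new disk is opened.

3

Disks with room: disk 3 (16 GB), disk 4 (14 GB), disk 5 (19 GB).
The first with room is disk 3.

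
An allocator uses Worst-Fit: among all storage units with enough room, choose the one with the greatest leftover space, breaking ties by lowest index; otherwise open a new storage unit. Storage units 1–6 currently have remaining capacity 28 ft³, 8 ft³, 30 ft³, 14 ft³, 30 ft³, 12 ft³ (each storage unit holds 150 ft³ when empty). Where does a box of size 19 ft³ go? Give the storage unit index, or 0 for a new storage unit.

3

Storage units with room: storage unit 1 (28 ft³), storage unit 3 (30 ft³), storage unit 5 (30 ft³).
Most room is storage unit 3 with 30 ft³ free.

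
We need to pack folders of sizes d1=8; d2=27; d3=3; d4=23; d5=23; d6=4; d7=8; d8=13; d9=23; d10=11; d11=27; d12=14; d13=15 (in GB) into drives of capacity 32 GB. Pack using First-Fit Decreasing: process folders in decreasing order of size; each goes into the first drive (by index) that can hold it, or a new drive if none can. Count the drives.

7

Sorted descending: 27, 27, 23, 23, 23, 15, 14, 13, 11, 8, 8, 4, 3.
Put 27 GB in drive 1; 5 GB remain.
Put 27 GB in drive 2; 5 GB remain.
Put 23 GB in drive 3; 9 GB remain.
Put 23 GB in drive 4; 9 GB remain.
Put 23 GB in drive 5; 9 GB remain.
Put 15 GB in drive 6; 17 GB remain.
Put 14 GB in drive 6; 3 GB remain.
Put 13 GB in drive 7; 19 GB remain.
Put 11 GB in drive 7; 8 GB remain.
Put 8 GB in drive 3; 1 GB remain.
Put 8 GB in drive 4; 1 GB remain.
Put 4 GB in drive 1; 1 GB remain.
Put 3 GB in drive 2; 2 GB remain.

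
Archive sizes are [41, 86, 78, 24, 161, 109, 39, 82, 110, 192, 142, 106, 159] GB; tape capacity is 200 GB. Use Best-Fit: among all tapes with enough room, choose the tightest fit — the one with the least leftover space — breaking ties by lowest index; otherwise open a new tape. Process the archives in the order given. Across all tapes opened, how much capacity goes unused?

41 GB → tape 1 (remaining 159 GB)
86 GB → tape 1 (remaining 73 GB)
78 GB → tape 2 (remaining 122 GB)
24 GB → tape 1 (remaining 49 GB)
161 GB → tape 3 (remaining 39 GB)
109 GB → tape 2 (remaining 13 GB)
39 GB → tape 3 (remaining 0 GB)
82 GB → tape 4 (remaining 118 GB)
110 GB → tape 4 (remaining 8 GB)
192 GB → tape 5 (remaining 8 GB)
142 GB → tape 6 (remaining 58 GB)
106 GB → tape 7 (remaining 94 GB)
159 GB → tape 8 (remaining 41 GB)
8 tapes × 200 GB = 1600 GB; used 1329 GB; unused 271 GB.

271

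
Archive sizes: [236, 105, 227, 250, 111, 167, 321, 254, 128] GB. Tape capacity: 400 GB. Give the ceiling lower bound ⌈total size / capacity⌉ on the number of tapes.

5

Total size = 236 + 105 + 227 + 250 + 111 + 167 + 321 + 254 + 128 = 1799 GB.
⌈1799 / 400⌉ = 5.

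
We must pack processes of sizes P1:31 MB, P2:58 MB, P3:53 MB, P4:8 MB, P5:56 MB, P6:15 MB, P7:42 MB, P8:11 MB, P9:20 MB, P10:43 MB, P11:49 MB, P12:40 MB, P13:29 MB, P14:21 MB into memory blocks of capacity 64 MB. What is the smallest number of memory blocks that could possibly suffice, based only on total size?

8 memory blocks

Total size = 31 + 58 + 53 + 8 + 56 + 15 + 42 + 11 + 20 + 43 + 49 + 40 + 29 + 21 = 476 MB.
⌈476 / 64⌉ = 8.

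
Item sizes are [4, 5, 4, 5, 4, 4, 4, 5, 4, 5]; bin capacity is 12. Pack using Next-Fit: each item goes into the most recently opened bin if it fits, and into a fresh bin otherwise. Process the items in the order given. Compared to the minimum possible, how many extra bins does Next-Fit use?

1

Next-Fit: [4,5] [4,5] [4,4,4] [5,4] [5] → 5 bins.
Total size 44; any packing needs at least ⌈44/12⌉ = 4 bins.
An optimal packing achieves that bound: [5,5] [5,5] [4,4,4] [4,4,4] → 4 bins.
Excess: 5 − 4 = 1.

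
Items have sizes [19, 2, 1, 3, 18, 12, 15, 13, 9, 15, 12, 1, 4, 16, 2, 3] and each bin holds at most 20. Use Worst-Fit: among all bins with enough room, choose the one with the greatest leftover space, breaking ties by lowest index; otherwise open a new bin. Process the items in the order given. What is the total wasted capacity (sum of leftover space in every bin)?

35

Put 19 in bin 1; 1 remain.
Put 2 in bin 2; 18 remain.
Put 1 in bin 2; 17 remain.
Put 3 in bin 2; 14 remain.
Put 18 in bin 3; 2 remain.
Put 12 in bin 2; 2 remain.
Put 15 in bin 4; 5 remain.
Put 13 in bin 5; 7 remain.
Put 9 in bin 6; 11 remain.
Put 15 in bin 7; 5 remain.
Put 12 in bin 8; 8 remain.
Put 1 in bin 6; 10 remain.
Put 4 in bin 6; 6 remain.
Put 16 in bin 9; 4 remain.
Put 2 in bin 8; 6 remain.
Put 3 in bin 5; 4 remain.
9 bins × 20 = 180; used 145; unused 35.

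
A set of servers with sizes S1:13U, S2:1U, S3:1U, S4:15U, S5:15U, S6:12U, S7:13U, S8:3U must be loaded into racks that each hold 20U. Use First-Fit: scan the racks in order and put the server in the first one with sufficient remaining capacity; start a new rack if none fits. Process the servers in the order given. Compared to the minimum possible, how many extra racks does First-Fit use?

0

First-Fit: [13,1,1,3] [15] [15] [12] [13] → 5 racks.
5 servers exceed 10U (half the capacity), and no two of those can share a rack, so at least 5 racks are needed.
So 5 is already optimal.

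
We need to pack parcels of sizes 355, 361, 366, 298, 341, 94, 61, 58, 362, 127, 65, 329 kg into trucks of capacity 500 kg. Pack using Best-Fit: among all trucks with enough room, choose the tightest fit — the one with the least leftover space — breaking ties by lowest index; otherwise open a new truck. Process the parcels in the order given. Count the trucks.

Put 355 kg in truck 1; 145 kg remain.
Put 361 kg in truck 2; 139 kg remain.
Put 366 kg in truck 3; 134 kg remain.
Put 298 kg in truck 4; 202 kg remain.
Put 341 kg in truck 5; 159 kg remain.
Put 94 kg in truck 3; 40 kg remain.
Put 61 kg in truck 2; 78 kg remain.
Put 58 kg in truck 2; 20 kg remain.
Put 362 kg in truck 6; 138 kg remain.
Put 127 kg in truck 6; 11 kg remain.
Put 65 kg in truck 1; 80 kg remain.
Put 329 kg in truck 7; 171 kg remain.
Final trucks: [355,65] [361,61,58] [366,94] [298] [341] [362,127] [329].

7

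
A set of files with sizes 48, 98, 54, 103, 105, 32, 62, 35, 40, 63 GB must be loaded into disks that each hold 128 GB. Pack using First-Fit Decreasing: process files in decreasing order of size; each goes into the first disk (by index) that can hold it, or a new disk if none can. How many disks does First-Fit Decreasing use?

6 disks

Sorted descending: 105, 103, 98, 63, 62, 54, 48, 40, 35, 32.
105 GB → disk 1 (remaining 23 GB)
103 GB → disk 2 (remaining 25 GB)
98 GB → disk 3 (remaining 30 GB)
63 GB → disk 4 (remaining 65 GB)
62 GB → disk 4 (remaining 3 GB)
54 GB → disk 5 (remaining 74 GB)
48 GB → disk 5 (remaining 26 GB)
40 GB → disk 6 (remaining 88 GB)
35 GB → disk 6 (remaining 53 GB)
32 GB → disk 6 (remaining 21 GB)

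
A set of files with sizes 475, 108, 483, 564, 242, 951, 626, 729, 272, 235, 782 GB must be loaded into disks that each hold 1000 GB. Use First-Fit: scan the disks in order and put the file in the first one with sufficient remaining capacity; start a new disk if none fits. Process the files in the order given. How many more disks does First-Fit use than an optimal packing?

1

First-Fit: [475,108,242] [483,272,235] [564] [951] [626] [729] [782] → 7 disks.
Total size 5467 GB; any packing needs at least ⌈5467/1000⌉ = 6 disks.
An optimal packing achieves that bound: [951] [782,108] [729,242] [626,272] [564,235] [483,475] → 6 disks.
Excess: 7 − 6 = 1.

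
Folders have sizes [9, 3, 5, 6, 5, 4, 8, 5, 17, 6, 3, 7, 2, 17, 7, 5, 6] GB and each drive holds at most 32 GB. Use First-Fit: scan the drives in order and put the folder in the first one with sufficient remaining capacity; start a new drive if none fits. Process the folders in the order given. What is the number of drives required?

Put 9 GB in drive 1; 23 GB remain.
Put 3 GB in drive 1; 20 GB remain.
Put 5 GB in drive 1; 15 GB remain.
Put 6 GB in drive 1; 9 GB remain.
Put 5 GB in drive 1; 4 GB remain.
Put 4 GB in drive 1; 0 GB remain.
Put 8 GB in drive 2; 24 GB remain.
Put 5 GB in drive 2; 19 GB remain.
Put 17 GB in drive 2; 2 GB remain.
Put 6 GB in drive 3; 26 GB remain.
Put 3 GB in drive 3; 23 GB remain.
Put 7 GB in drive 3; 16 GB remain.
Put 2 GB in drive 2; 0 GB remain.
Put 17 GB in drive 4; 15 GB remain.
Put 7 GB in drive 3; 9 GB remain.
Put 5 GB in drive 3; 4 GB remain.
Put 6 GB in drive 4; 9 GB remain.

4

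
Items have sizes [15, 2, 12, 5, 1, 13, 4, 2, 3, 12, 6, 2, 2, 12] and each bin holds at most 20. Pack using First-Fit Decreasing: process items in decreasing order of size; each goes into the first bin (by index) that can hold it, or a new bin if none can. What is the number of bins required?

Sorted descending: 15, 13, 12, 12, 12, 6, 5, 4, 3, 2, 2, 2, 2, 1.
15 → bin 1 (remaining 5)
13 → bin 2 (remaining 7)
12 → bin 3 (remaining 8)
12 → bin 4 (remaining 8)
12 → bin 5 (remaining 8)
6 → bin 2 (remaining 1)
5 → bin 1 (remaining 0)
4 → bin 3 (remaining 4)
3 → bin 3 (remaining 1)
2 → bin 4 (remaining 6)
2 → bin 4 (remaining 4)
2 → bin 4 (remaining 2)
2 → bin 4 (remaining 0)
1 → bin 2 (remaining 0)

5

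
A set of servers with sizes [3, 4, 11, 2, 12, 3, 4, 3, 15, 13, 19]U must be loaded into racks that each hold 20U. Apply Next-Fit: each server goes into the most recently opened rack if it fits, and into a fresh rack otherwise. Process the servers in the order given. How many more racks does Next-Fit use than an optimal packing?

0

Next-Fit: [3,4,11,2] [12,3,4] [3,15] [13] [19] → 5 racks.
Total size 89U; any packing needs at least ⌈89/20⌉ = 5 racks.
So 5 is already optimal.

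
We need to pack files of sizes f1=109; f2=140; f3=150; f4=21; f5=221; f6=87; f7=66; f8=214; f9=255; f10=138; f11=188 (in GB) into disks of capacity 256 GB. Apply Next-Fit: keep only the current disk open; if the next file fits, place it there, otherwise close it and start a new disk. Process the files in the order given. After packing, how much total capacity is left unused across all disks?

459

disk 1: place f1 (109 GB), 147 GB left
disk 1: place f2 (140 GB), 7 GB left
disk 2: place f3 (150 GB), 106 GB left
disk 2: place f4 (21 GB), 85 GB left
disk 3: place f5 (221 GB), 35 GB left
disk 4: place f6 (87 GB), 169 GB left
disk 4: place f7 (66 GB), 103 GB left
disk 5: place f8 (214 GB), 42 GB left
disk 6: place f9 (255 GB), 1 GB left
disk 7: place f10 (138 GB), 118 GB left
disk 8: place f11 (188 GB), 68 GB left
8 disks × 256 GB = 2048 GB; used 1589 GB; unused 459 GB.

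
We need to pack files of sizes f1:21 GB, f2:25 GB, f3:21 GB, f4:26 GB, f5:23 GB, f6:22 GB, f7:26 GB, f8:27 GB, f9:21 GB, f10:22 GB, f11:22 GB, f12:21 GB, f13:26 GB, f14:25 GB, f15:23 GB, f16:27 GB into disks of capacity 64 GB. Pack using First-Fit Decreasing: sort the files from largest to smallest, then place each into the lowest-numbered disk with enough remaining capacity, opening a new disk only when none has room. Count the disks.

8

Sorted descending: 27, 27, 26, 26, 26, 25, 25, 23, 23, 22, 22, 22, 21, 21, 21, 21.
Put 27 GB in disk 1; 37 GB remain.
Put 27 GB in disk 1; 10 GB remain.
Put 26 GB in disk 2; 38 GB remain.
Put 26 GB in disk 2; 12 GB remain.
Put 26 GB in disk 3; 38 GB remain.
Put 25 GB in disk 3; 13 GB remain.
Put 25 GB in disk 4; 39 GB remain.
Put 23 GB in disk 4; 16 GB remain.
Put 23 GB in disk 5; 41 GB remain.
Put 22 GB in disk 5; 19 GB remain.
Put 22 GB in disk 6; 42 GB remain.
Put 22 GB in disk 6; 20 GB remain.
Put 21 GB in disk 7; 43 GB remain.
Put 21 GB in disk 7; 22 GB remain.
Put 21 GB in disk 7; 1 GB remain.
Put 21 GB in disk 8; 43 GB remain.
Final disks: [27,27] [26,26] [26,25] [25,23] [23,22] [22,22] [21,21,21] [21].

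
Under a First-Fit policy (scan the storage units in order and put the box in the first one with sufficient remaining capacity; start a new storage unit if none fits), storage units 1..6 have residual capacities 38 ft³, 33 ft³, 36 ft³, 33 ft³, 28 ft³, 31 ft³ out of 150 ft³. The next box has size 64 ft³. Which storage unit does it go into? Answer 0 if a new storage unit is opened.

No storage unit has ≥ 64 ft³ free, so a new storage unit is opened.

0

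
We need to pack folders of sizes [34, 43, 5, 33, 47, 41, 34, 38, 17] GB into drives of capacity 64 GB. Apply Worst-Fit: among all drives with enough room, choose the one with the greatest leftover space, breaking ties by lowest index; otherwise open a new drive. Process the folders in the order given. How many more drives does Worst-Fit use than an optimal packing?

0

Worst-Fit: [34,5] [43] [33,17] [47] [41] [34] [38] → 7 drives.
7 folders exceed 32 GB (half the capacity), and no two of those can share a drive, so at least 7 drives are needed.
So 7 is already optimal.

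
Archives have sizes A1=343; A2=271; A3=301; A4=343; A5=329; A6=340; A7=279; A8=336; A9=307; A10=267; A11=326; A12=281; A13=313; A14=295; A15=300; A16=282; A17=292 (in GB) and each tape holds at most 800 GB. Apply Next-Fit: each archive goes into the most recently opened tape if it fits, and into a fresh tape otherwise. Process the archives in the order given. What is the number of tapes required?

Put A1 (343 GB) in tape 1; 457 GB remain.
Put A2 (271 GB) in tape 1; 186 GB remain.
Put A3 (301 GB) in tape 2; 499 GB remain.
Put A4 (343 GB) in tape 2; 156 GB remain.
Put A5 (329 GB) in tape 3; 471 GB remain.
Put A6 (340 GB) in tape 3; 131 GB remain.
Put A7 (279 GB) in tape 4; 521 GB remain.
Put A8 (336 GB) in tape 4; 185 GB remain.
Put A9 (307 GB) in tape 5; 493 GB remain.
Put A10 (267 GB) in tape 5; 226 GB remain.
Put A11 (326 GB) in tape 6; 474 GB remain.
Put A12 (281 GB) in tape 6; 193 GB remain.
Put A13 (313 GB) in tape 7; 487 GB remain.
Put A14 (295 GB) in tape 7; 192 GB remain.
Put A15 (300 GB) in tape 8; 500 GB remain.
Put A16 (282 GB) in tape 8; 218 GB remain.
Put A17 (292 GB) in tape 9; 508 GB remain.
Final tapes: [343,271] [301,343] [329,340] [279,336] [307,267] [326,281] [313,295] [300,282] [292].

9 tapes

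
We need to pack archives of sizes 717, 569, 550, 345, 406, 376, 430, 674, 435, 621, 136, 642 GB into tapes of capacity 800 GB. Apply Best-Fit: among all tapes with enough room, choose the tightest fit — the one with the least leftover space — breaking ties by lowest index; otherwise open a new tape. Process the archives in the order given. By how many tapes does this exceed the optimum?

Best-Fit: [717] [569] [550] [345,406] [376] [430] [674] [435] [621,136] [642] → 10 tapes.
9 archives exceed 400 GB (half the capacity), and no two of those can share a tape, so at least 9 tapes are needed.
An optimal packing achieves that bound: [717] [674] [642,136] [621] [569] [550] [435,345] [430] [406,376] → 9 tapes.
Excess: 10 − 9 = 1.

1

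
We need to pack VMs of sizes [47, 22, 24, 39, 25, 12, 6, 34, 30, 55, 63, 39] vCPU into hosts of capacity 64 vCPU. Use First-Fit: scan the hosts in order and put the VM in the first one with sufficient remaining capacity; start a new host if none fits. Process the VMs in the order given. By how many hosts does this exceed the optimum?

0

First-Fit: [47,12] [22,24,6] [39,25] [34,30] [55] [63] [39] → 7 hosts.
Total size 396 vCPU; any packing needs at least ⌈396/64⌉ = 7 hosts.
So 7 is already optimal.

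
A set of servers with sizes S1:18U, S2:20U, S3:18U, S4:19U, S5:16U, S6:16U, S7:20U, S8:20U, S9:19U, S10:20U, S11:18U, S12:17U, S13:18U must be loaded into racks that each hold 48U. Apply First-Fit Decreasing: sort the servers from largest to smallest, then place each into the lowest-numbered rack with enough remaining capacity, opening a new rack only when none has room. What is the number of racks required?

Sorted descending: 20, 20, 20, 20, 19, 19, 18, 18, 18, 18, 17, 16, 16.
Put 20U in rack 1; 28U remain.
Put 20U in rack 1; 8U remain.
Put 20U in rack 2; 28U remain.
Put 20U in rack 2; 8U remain.
Put 19U in rack 3; 29U remain.
Put 19U in rack 3; 10U remain.
Put 18U in rack 4; 30U remain.
Put 18U in rack 4; 12U remain.
Put 18U in rack 5; 30U remain.
Put 18U in rack 5; 12U remain.
Put 17U in rack 6; 31U remain.
Put 16U in rack 6; 15U remain.
Put 16U in rack 7; 32U remain.

7 racks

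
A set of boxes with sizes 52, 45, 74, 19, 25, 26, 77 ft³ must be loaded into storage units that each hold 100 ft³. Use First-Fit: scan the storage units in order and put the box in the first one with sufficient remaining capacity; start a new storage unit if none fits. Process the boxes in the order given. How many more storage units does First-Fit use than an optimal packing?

First-Fit: [52,45] [74,19] [25,26] [77] → 4 storage units.
Total size 318 ft³; any packing needs at least ⌈318/100⌉ = 4 storage units.
So 4 is already optimal.

0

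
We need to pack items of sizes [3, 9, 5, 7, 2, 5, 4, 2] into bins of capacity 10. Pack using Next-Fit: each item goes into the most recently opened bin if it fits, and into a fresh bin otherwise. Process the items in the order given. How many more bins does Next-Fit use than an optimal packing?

2

Next-Fit: [3] [9] [5] [7,2] [5,4] [2] → 6 bins.
Total size 37; any packing needs at least ⌈37/10⌉ = 4 bins.
An optimal packing achieves that bound: [9] [7,3] [5,5] [4,2,2] → 4 bins.
Excess: 6 − 4 = 2.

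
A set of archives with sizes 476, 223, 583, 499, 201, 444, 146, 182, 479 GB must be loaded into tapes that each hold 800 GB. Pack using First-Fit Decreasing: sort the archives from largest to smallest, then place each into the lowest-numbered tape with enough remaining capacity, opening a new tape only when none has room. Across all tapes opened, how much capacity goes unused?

767

Sorted descending: 583, 499, 479, 476, 444, 223, 201, 182, 146.
tape 1: place 583 GB, 217 GB left
tape 2: place 499 GB, 301 GB left
tape 3: place 479 GB, 321 GB left
tape 4: place 476 GB, 324 GB left
tape 5: place 444 GB, 356 GB left
tape 2: place 223 GB, 78 GB left
tape 1: place 201 GB, 16 GB left
tape 3: place 182 GB, 139 GB left
tape 4: place 146 GB, 178 GB left
5 tapes × 800 GB = 4000 GB; used 3233 GB; unused 767 GB.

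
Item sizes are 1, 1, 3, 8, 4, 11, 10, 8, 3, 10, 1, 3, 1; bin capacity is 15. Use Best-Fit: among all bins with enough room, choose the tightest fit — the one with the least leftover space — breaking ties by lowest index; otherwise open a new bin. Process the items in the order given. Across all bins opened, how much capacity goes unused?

bin 1: place 1, 14 left
bin 1: place 1, 13 left
bin 1: place 3, 10 left
bin 1: place 8, 2 left
bin 2: place 4, 11 left
bin 2: place 11, 0 left
bin 3: place 10, 5 left
bin 4: place 8, 7 left
bin 3: place 3, 2 left
bin 5: place 10, 5 left
bin 1: place 1, 1 left
bin 5: place 3, 2 left
bin 1: place 1, 0 left
5 bins × 15 = 75; used 64; unused 11.

11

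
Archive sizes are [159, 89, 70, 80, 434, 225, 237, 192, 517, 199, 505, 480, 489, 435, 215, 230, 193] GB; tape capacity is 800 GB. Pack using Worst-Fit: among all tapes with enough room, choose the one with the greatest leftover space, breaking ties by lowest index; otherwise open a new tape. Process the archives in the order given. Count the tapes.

Put 159 GB in tape 1; 641 GB remain.
Put 89 GB in tape 1; 552 GB remain.
Put 70 GB in tape 1; 482 GB remain.
Put 80 GB in tape 1; 402 GB remain.
Put 434 GB in tape 2; 366 GB remain.
Put 225 GB in tape 1; 177 GB remain.
Put 237 GB in tape 2; 129 GB remain.
Put 192 GB in tape 3; 608 GB remain.
Put 517 GB in tape 3; 91 GB remain.
Put 199 GB in tape 4; 601 GB remain.
Put 505 GB in tape 4; 96 GB remain.
Put 480 GB in tape 5; 320 GB remain.
Put 489 GB in tape 6; 311 GB remain.
Put 435 GB in tape 7; 365 GB remain.
Put 215 GB in tape 7; 150 GB remain.
Put 230 GB in tape 5; 90 GB remain.
Put 193 GB in tape 6; 118 GB remain.

7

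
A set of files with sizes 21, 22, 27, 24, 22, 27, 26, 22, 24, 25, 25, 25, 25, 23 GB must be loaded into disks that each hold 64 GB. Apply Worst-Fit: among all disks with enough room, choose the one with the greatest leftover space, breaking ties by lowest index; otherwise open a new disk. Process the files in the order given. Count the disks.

7 disks

Put 21 GB in disk 1; 43 GB remain.
Put 22 GB in disk 1; 21 GB remain.
Put 27 GB in disk 2; 37 GB remain.
Put 24 GB in disk 2; 13 GB remain.
Put 22 GB in disk 3; 42 GB remain.
Put 27 GB in disk 3; 15 GB remain.
Put 26 GB in disk 4; 38 GB remain.
Put 22 GB in disk 4; 16 GB remain.
Put 24 GB in disk 5; 40 GB remain.
Put 25 GB in disk 5; 15 GB remain.
Put 25 GB in disk 6; 39 GB remain.
Put 25 GB in disk 6; 14 GB remain.
Put 25 GB in disk 7; 39 GB remain.
Put 23 GB in disk 7; 16 GB remain.
Final disks: [21,22] [27,24] [22,27] [26,22] [24,25] [25,25] [25,23].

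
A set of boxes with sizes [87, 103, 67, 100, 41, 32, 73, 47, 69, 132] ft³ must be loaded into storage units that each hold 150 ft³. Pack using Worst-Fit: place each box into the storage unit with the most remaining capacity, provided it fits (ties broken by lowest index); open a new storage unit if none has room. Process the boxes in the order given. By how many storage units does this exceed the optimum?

1

Worst-Fit: [87,32] [103] [67,41] [100] [73,47] [69] [132] → 7 storage units.
Total size 751 ft³; any packing needs at least ⌈751/150⌉ = 6 storage units.
An optimal packing achieves that bound: [132] [103,47] [100,41] [87,32] [73,69] [67] → 6 storage units.
Excess: 7 − 6 = 1.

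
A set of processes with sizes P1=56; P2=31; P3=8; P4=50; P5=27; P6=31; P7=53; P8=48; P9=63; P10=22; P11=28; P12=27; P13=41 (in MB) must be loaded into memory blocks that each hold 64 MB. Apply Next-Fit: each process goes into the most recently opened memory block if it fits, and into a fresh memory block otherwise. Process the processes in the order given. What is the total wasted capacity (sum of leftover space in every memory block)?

memory block 1: place P1 (56 MB), 8 MB left
memory block 2: place P2 (31 MB), 33 MB left
memory block 2: place P3 (8 MB), 25 MB left
memory block 3: place P4 (50 MB), 14 MB left
memory block 4: place P5 (27 MB), 37 MB left
memory block 4: place P6 (31 MB), 6 MB left
memory block 5: place P7 (53 MB), 11 MB left
memory block 6: place P8 (48 MB), 16 MB left
memory block 7: place P9 (63 MB), 1 MB left
memory block 8: place P10 (22 MB), 42 MB left
memory block 8: place P11 (28 MB), 14 MB left
memory block 9: place P12 (27 MB), 37 MB left
memory block 10: place P13 (41 MB), 23 MB left
10 memory blocks × 64 MB = 640 MB; used 485 MB; unused 155 MB.

155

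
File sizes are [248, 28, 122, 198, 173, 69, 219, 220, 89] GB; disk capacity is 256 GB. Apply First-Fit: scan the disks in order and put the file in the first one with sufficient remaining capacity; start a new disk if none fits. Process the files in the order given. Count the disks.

7 disks

248 GB → disk 1 (remaining 8 GB)
28 GB → disk 2 (remaining 228 GB)
122 GB → disk 2 (remaining 106 GB)
198 GB → disk 3 (remaining 58 GB)
173 GB → disk 4 (remaining 83 GB)
69 GB → disk 2 (remaining 37 GB)
219 GB → disk 5 (remaining 37 GB)
220 GB → disk 6 (remaining 36 GB)
89 GB → disk 7 (remaining 167 GB)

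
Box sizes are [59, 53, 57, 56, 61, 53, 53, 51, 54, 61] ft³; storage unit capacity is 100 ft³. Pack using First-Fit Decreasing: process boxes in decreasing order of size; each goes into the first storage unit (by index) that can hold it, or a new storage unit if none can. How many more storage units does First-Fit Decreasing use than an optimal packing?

First-Fit Decreasing: [61] [61] [59] [57] [56] [54] [53] [53] [53] [51] → 10 storage units.
10 boxes exceed 50 ft³ (half the capacity), and no two of those can share a storage unit, so at least 10 storage units are needed.
So 10 is already optimal.

0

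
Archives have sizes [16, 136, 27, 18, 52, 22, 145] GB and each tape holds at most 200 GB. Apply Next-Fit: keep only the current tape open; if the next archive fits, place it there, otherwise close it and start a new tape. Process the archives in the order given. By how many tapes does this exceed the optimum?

Next-Fit: [16,136,27,18] [52,22] [145] → 3 tapes.
Total size 416 GB; any packing needs at least ⌈416/200⌉ = 3 tapes.
So 3 is already optimal.

0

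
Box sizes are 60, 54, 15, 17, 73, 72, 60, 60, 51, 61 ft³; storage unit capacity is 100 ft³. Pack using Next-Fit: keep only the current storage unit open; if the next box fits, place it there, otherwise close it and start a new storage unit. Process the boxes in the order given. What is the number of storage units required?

8

60 ft³ → storage unit 1 (remaining 40 ft³)
54 ft³ → storage unit 2 (remaining 46 ft³)
15 ft³ → storage unit 2 (remaining 31 ft³)
17 ft³ → storage unit 2 (remaining 14 ft³)
73 ft³ → storage unit 3 (remaining 27 ft³)
72 ft³ → storage unit 4 (remaining 28 ft³)
60 ft³ → storage unit 5 (remaining 40 ft³)
60 ft³ → storage unit 6 (remaining 40 ft³)
51 ft³ → storage unit 7 (remaining 49 ft³)
61 ft³ → storage unit 8 (remaining 39 ft³)
Final storage units: [60] [54,15,17] [73] [72] [60] [60] [51] [61].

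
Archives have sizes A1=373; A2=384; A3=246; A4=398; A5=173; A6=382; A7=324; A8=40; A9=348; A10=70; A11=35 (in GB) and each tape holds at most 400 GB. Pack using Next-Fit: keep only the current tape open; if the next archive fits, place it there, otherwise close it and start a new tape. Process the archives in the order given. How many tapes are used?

A1 (373 GB) → tape 1 (remaining 27 GB)
A2 (384 GB) → tape 2 (remaining 16 GB)
A3 (246 GB) → tape 3 (remaining 154 GB)
A4 (398 GB) → tape 4 (remaining 2 GB)
A5 (173 GB) → tape 5 (remaining 227 GB)
A6 (382 GB) → tape 6 (remaining 18 GB)
A7 (324 GB) → tape 7 (remaining 76 GB)
A8 (40 GB) → tape 7 (remaining 36 GB)
A9 (348 GB) → tape 8 (remaining 52 GB)
A10 (70 GB) → tape 9 (remaining 330 GB)
A11 (35 GB) → tape 9 (remaining 295 GB)

9 tapes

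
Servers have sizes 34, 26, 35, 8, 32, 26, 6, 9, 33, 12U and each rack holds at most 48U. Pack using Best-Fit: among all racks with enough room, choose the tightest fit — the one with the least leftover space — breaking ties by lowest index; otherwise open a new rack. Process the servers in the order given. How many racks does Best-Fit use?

6

rack 1: place 34U, 14U left
rack 2: place 26U, 22U left
rack 3: place 35U, 13U left
rack 3: place 8U, 5U left
rack 4: place 32U, 16U left
rack 5: place 26U, 22U left
rack 1: place 6U, 8U left
rack 4: place 9U, 7U left
rack 6: place 33U, 15U left
rack 6: place 12U, 3U left
Final racks: [34,6] [26] [35,8] [32,9] [26] [33,12].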